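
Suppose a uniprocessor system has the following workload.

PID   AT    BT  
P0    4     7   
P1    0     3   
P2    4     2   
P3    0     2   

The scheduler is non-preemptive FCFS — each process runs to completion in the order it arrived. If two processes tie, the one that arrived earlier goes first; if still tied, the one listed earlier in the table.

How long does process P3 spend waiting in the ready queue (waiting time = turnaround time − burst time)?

Gantt: | P1 0-3 | P3 3-5 | P0 5-12 | P2 12-14 |
Completion: P0=12  P1=3  P2=14  P3=5
Turnaround (C−A): P0=8  P1=3  P2=10  P3=5
Waiting(P3) = turnaround − burst = 5 − 2 = 3

3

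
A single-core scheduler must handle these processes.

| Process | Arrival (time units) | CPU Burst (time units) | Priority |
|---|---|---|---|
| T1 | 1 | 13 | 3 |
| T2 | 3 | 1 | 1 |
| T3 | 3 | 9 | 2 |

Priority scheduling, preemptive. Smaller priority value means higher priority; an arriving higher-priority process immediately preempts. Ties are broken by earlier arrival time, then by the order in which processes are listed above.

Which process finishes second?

T3

Schedule: | idle 0-1 | T1 1-3 | T2 3-4 | T3 4-13 | T1 13-24 |
Completion: T1=24  T2=4  T3=13
Turnaround (C−A): T1=23  T2=1  T3=10
Finish order: T2 → T3 → T1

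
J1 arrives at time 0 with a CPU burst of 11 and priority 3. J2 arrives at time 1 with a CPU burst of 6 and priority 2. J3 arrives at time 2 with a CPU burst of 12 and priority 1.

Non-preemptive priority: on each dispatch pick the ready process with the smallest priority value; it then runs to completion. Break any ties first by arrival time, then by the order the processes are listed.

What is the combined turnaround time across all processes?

60

Schedule: | J1 0-11 | J3 11-23 | J2 23-29 |
Completion: J1=11  J2=29  J3=23
Turnaround = completion − arrival: J1=11, J2=28, J3=21
Total turnaround = 11 + 28 + 21 = 60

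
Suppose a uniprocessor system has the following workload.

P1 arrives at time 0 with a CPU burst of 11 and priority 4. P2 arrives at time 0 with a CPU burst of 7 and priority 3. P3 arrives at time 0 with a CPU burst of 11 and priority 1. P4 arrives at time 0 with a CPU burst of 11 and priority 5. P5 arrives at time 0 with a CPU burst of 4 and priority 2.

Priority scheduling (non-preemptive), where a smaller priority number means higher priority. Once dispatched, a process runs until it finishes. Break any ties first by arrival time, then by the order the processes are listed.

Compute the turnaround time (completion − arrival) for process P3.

Schedule: | P3 0-11 | P5 11-15 | P2 15-22 | P1 22-33 | P4 33-44 |
Completion: P1=33  P2=22  P3=11  P4=44  P5=15
Turnaround(P3) = completion − arrival = 11 − 0 = 11

11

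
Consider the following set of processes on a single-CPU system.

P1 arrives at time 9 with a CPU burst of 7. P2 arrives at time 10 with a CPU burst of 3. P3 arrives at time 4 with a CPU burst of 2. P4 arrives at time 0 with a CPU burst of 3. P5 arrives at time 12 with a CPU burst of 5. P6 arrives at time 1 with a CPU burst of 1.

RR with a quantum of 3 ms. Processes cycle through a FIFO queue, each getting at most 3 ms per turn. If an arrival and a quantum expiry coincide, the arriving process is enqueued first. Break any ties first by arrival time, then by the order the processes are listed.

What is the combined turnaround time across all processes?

Gantt: | P4 0-3 | P6 3-4 | P3 4-6 | idle 6-9 | P1 9-12 | P2 12-15 | P5 15-18 | P1 18-21 | P5 21-23 | P1 23-24 |
Completion: P1=24  P2=15  P3=6  P4=3  P5=23  P6=4
Turnaround = completion − arrival: P1=15, P2=5, P3=2, P4=3, P5=11, P6=3
Total turnaround = 15 + 5 + 2 + 3 + 11 + 3 = 39

39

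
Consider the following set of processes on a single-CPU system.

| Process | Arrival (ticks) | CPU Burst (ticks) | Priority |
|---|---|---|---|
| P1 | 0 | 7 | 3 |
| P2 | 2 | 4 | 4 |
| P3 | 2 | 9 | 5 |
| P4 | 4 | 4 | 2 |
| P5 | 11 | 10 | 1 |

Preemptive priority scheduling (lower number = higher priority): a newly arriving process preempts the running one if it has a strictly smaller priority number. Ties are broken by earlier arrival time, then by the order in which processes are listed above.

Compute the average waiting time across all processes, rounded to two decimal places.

9.20

Schedule: | P1 0-4 | P4 4-8 | P1 8-11 | P5 11-21 | P2 21-25 | P3 25-34 |
Completion: P1=11  P2=25  P3=34  P4=8  P5=21
Turnaround (C−A): P1=11  P2=23  P3=32  P4=4  P5=10
Waiting times: P1=4, P2=19, P3=23, P4=0, P5=0
Average waiting = (4+19+23+0+0) / 5 = 46/5 = 9.20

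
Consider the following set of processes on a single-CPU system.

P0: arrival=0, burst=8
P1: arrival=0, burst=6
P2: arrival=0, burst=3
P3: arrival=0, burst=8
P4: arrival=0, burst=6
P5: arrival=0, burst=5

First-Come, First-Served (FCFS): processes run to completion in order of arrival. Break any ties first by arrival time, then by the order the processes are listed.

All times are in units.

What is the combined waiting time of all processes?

95

Gantt: | P0 0-8 | P1 8-14 | P2 14-17 | P3 17-25 | P4 25-31 | P5 31-36 |
Completion: P0=8  P1=14  P2=17  P3=25  P4=31  P5=36
Waiting = turnaround − burst: P0=0, P1=8, P2=14, P3=17, P4=25, P5=31
Total waiting = 0 + 8 + 14 + 17 + 25 + 31 = 95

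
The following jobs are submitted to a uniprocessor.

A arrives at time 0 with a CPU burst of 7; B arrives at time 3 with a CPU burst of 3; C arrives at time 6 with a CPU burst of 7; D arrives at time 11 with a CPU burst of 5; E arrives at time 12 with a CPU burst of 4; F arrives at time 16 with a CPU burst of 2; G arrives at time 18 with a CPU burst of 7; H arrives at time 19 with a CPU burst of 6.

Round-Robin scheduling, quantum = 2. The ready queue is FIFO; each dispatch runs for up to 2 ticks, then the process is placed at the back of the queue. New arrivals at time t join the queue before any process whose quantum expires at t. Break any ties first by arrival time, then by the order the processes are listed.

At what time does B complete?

Gantt: | A 0-4 | B 4-6 | A 6-8 | C 8-10 | B 10-11 | A 11-12 | C 12-14 | D 14-16 | E 16-18 | C 18-20 | F 20-22 | D 22-24 | G 24-26 | E 26-28 | H 28-30 | C 30-31 | D 31-32 | G 32-34 | H 34-36 | G 36-38 | H 38-40 | G 40-41 |
Completion: A=12  B=11  C=31  D=32  E=28  F=22  G=41  H=40
Turnaround (C−A): A=12  B=8  C=25  D=21  E=16  F=6  G=23  H=21

11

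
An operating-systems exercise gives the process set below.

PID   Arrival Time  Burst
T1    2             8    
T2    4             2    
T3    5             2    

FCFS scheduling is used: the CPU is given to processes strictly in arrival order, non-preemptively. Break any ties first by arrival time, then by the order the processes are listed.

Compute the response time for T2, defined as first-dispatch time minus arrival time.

6

Timeline: | idle 0-2 | T1 2-10 | T2 10-12 | T3 12-14 |
Completion: T1=10  T2=12  T3=14
Turnaround (C−A): T1=8  T2=8  T3=9
Response(T2) = first start − arrival = 10 − 4 = 6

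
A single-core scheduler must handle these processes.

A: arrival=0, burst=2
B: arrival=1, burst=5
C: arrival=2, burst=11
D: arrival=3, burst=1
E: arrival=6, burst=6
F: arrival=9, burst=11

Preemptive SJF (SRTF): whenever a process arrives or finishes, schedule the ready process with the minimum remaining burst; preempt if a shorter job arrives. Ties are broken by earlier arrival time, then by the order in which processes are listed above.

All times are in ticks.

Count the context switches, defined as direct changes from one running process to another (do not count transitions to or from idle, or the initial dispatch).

Gantt: | A 0-2 | B 2-3 | D 3-4 | B 4-8 | E 8-14 | C 14-25 | F 25-36 |
Completion: A=2  B=8  C=25  D=4  E=14  F=36
Turnaround (C−A): A=2  B=7  C=23  D=1  E=8  F=27

6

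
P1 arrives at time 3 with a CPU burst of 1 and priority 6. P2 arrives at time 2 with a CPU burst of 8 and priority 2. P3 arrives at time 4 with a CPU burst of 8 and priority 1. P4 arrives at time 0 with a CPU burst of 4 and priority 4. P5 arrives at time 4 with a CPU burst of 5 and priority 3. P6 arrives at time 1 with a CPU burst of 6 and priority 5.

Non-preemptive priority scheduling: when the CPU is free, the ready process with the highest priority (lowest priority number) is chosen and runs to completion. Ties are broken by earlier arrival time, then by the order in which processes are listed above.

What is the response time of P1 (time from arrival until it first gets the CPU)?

28

Timeline: | P4 0-4 | P3 4-12 | P2 12-20 | P5 20-25 | P6 25-31 | P1 31-32 |
Completion: P1=32  P2=20  P3=12  P4=4  P5=25  P6=31
Turnaround (C−A): P1=29  P2=18  P3=8  P4=4  P5=21  P6=30
Response(P1) = first start − arrival = 31 − 3 = 28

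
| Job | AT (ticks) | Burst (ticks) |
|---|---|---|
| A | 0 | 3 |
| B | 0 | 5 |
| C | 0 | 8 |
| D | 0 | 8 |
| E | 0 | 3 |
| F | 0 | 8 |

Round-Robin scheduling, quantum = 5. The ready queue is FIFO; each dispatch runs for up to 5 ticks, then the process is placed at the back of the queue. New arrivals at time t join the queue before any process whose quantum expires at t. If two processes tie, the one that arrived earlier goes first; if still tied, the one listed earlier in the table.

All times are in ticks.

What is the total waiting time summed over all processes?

Gantt: | A 0-3 | B 3-8 | C 8-13 | D 13-18 | E 18-21 | F 21-26 | C 26-29 | D 29-32 | F 32-35 |
Completion: A=3  B=8  C=29  D=32  E=21  F=35
Turnaround (C−A): A=3  B=8  C=29  D=32  E=21  F=35
Waiting = turnaround − burst: A=0, B=3, C=21, D=24, E=18, F=27
Total waiting = 0 + 3 + 21 + 24 + 18 + 27 = 93

93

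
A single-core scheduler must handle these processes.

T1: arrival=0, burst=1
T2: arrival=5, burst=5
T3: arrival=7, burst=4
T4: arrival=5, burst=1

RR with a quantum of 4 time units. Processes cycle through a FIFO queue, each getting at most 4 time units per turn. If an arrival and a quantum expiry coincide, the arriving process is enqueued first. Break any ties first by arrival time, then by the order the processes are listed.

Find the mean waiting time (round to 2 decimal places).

Gantt: | T1 0-1 | idle 1-5 | T2 5-9 | T4 9-10 | T3 10-14 | T2 14-15 |
Completion: T1=1  T2=15  T3=14  T4=10
Turnaround (C−A): T1=1  T2=10  T3=7  T4=5
Waiting times: T1=0, T2=5, T3=3, T4=4
Average waiting = (0+5+3+4) / 4 = 12/4 = 3.00

3.00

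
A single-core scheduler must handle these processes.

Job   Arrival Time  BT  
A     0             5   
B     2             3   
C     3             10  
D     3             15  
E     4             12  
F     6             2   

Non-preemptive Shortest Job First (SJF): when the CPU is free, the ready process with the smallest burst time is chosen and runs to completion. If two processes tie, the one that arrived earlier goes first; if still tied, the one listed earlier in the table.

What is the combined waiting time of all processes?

57

Gantt: | A 0-5 | B 5-8 | F 8-10 | C 10-20 | E 20-32 | D 32-47 |
Completion: A=5  B=8  C=20  D=47  E=32  F=10
Turnaround (C−A): A=5  B=6  C=17  D=44  E=28  F=4
Waiting = turnaround − burst: A=0, B=3, C=7, D=29, E=16, F=2
Total waiting = 0 + 3 + 7 + 29 + 16 + 2 = 57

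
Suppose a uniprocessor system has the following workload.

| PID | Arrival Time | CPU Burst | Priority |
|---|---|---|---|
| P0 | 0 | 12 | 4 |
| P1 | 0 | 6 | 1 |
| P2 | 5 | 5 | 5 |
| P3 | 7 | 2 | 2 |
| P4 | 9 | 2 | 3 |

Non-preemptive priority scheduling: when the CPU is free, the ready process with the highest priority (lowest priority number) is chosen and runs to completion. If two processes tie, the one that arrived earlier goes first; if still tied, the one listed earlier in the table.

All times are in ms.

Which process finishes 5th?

Timeline: | P1 0-6 | P0 6-18 | P3 18-20 | P4 20-22 | P2 22-27 |
Completion: P0=18  P1=6  P2=27  P3=20  P4=22
Turnaround (C−A): P0=18  P1=6  P2=22  P3=13  P4=13
Finish order: P1 → P0 → P3 → P4 → P2

P2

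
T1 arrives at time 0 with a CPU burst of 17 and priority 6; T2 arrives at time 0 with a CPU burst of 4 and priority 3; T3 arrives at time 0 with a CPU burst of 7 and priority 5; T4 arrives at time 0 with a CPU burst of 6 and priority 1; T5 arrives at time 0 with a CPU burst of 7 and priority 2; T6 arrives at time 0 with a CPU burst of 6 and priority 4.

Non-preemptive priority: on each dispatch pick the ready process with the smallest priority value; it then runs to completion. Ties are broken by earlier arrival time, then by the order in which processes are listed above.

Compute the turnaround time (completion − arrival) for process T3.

30

Gantt: | T4 0-6 | T5 6-13 | T2 13-17 | T6 17-23 | T3 23-30 | T1 30-47 |
Completion: T1=47  T2=17  T3=30  T4=6  T5=13  T6=23
Turnaround (C−A): T1=47  T2=17  T3=30  T4=6  T5=13  T6=23
Turnaround(T3) = completion − arrival = 30 − 0 = 30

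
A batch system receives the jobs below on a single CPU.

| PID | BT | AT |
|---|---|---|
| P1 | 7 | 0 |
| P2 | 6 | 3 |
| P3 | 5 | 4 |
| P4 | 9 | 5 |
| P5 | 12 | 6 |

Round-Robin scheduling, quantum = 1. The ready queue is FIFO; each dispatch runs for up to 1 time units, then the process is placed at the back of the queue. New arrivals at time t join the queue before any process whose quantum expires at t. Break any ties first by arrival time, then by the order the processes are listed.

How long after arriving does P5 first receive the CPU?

Timeline: | P1 0-3 | P2 3-4 | P1 4-5 | P3 5-6 | P2 6-7 | P4 7-8 | P1 8-9 | P5 9-10 | P3 10-11 | P2 11-12 | P4 12-13 | P1 13-14 | P5 14-15 | P3 15-16 | P2 16-17 | P4 17-18 | P1 18-19 | P5 19-20 | P3 20-21 | P2 21-22 | P4 22-23 | P5 23-24 | P3 24-25 | P2 25-26 | P4 26-27 | P5 27-28 | P4 28-29 | P5 29-30 | P4 30-31 | P5 31-32 | P4 32-33 | P5 33-34 | P4 34-35 | P5 35-39 |
Completion: P1=19  P2=26  P3=25  P4=35  P5=39
Response(P5) = first start − arrival = 9 − 6 = 3

3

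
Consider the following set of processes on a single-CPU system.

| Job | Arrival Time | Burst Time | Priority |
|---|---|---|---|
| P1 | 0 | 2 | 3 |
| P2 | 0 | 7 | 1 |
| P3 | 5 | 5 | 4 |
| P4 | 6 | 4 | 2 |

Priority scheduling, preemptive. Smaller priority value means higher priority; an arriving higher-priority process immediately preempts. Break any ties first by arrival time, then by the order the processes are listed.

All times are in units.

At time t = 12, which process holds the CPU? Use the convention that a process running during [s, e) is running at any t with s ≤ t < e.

Gantt: | P2 0-7 | P4 7-11 | P1 11-13 | P3 13-18 |
Completion: P1=13  P2=7  P3=18  P4=11
Turnaround (C−A): P1=13  P2=7  P3=13  P4=5

P1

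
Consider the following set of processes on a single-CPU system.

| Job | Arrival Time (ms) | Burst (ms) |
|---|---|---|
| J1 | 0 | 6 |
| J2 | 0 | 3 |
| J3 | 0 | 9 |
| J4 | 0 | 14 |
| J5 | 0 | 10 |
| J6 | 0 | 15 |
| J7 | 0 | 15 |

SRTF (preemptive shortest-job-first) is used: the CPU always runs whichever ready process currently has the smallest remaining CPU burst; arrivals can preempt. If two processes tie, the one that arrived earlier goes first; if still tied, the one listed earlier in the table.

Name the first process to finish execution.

J2

Gantt: | J2 0-3 | J1 3-9 | J3 9-18 | J5 18-28 | J4 28-42 | J6 42-57 | J7 57-72 |
Completion: J1=9  J2=3  J3=18  J4=42  J5=28  J6=57  J7=72
Finish order: J2 → J1 → J3 → J5 → J4 → J6 → J7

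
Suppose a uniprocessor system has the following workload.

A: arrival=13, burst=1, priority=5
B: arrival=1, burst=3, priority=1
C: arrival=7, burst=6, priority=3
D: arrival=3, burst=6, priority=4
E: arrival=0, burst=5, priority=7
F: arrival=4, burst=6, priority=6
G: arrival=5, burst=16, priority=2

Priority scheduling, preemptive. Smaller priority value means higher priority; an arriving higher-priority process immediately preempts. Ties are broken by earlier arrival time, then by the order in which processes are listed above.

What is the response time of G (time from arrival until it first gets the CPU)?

0

Schedule: | E 0-1 | B 1-4 | D 4-5 | G 5-21 | C 21-27 | D 27-32 | A 32-33 | F 33-39 | E 39-43 |
Completion: A=33  B=4  C=27  D=32  E=43  F=39  G=21
Turnaround (C−A): A=20  B=3  C=20  D=29  E=43  F=35  G=16
Response(G) = first start − arrival = 5 − 5 = 0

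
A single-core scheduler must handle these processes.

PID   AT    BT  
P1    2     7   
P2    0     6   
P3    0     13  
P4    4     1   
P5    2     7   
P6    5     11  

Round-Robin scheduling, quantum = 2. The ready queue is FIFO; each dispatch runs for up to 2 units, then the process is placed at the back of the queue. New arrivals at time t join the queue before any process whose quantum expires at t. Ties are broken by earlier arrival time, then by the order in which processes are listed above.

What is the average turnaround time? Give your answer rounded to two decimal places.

Timeline: | P2 0-2 | P3 2-4 | P1 4-6 | P5 6-8 | P2 8-10 | P4 10-11 | P3 11-13 | P6 13-15 | P1 15-17 | P5 17-19 | P2 19-21 | P3 21-23 | P6 23-25 | P1 25-27 | P5 27-29 | P3 29-31 | P6 31-33 | P1 33-34 | P5 34-35 | P3 35-37 | P6 37-39 | P3 39-41 | P6 41-43 | P3 43-44 | P6 44-45 |
Completion: P1=34  P2=21  P3=44  P4=11  P5=35  P6=45
Turnaround times: P1=32, P2=21, P3=44, P4=7, P5=33, P6=40
Average turnaround = (32+21+44+7+33+40) / 6 = 177/6 = 29.50

29.50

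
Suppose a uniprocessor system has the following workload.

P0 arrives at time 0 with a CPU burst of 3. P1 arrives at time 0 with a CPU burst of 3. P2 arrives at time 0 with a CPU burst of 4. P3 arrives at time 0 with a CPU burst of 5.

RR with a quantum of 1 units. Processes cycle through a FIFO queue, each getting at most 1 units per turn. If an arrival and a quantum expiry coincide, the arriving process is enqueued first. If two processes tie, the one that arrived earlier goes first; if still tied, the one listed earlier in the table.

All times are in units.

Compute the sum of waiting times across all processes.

Gantt: | P0 0-1 | P1 1-2 | P2 2-3 | P3 3-4 | P0 4-5 | P1 5-6 | P2 6-7 | P3 7-8 | P0 8-9 | P1 9-10 | P2 10-11 | P3 11-12 | P2 12-13 | P3 13-15 |
Completion: P0=9  P1=10  P2=13  P3=15
Turnaround (C−A): P0=9  P1=10  P2=13  P3=15
Waiting = turnaround − burst: P0=6, P1=7, P2=9, P3=10
Total waiting = 6 + 7 + 9 + 10 = 32

32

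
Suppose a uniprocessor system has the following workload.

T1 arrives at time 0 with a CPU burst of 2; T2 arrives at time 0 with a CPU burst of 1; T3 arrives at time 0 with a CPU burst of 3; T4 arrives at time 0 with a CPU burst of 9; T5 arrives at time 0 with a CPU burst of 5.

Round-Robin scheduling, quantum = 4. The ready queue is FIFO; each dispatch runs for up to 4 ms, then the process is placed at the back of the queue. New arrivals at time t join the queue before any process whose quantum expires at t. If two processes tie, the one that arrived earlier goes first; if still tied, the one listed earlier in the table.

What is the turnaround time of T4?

Timeline: | T1 0-2 | T2 2-3 | T3 3-6 | T4 6-10 | T5 10-14 | T4 14-18 | T5 18-19 | T4 19-20 |
Completion: T1=2  T2=3  T3=6  T4=20  T5=19
Turnaround(T4) = completion − arrival = 20 − 0 = 20

20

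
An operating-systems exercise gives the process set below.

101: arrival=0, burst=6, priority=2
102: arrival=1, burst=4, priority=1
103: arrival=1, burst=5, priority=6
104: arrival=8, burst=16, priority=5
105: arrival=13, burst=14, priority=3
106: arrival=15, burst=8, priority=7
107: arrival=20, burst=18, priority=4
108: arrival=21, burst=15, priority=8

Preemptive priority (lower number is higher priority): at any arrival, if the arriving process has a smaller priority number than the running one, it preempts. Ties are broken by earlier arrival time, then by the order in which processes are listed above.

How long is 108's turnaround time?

65

Timeline: | 101 0-1 | 102 1-5 | 101 5-10 | 104 10-13 | 105 13-27 | 107 27-45 | 104 45-58 | 103 58-63 | 106 63-71 | 108 71-86 |
Completion: 101=10  102=5  103=63  104=58  105=27  106=71  107=45  108=86
Turnaround(108) = completion − arrival = 86 − 21 = 65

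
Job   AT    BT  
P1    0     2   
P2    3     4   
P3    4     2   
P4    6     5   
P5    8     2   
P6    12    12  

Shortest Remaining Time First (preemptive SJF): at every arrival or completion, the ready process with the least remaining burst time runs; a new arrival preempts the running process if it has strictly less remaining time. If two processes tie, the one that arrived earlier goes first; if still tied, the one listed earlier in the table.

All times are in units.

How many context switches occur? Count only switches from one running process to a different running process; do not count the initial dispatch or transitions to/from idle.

5

Gantt: | P1 0-2 | idle 2-3 | P2 3-4 | P3 4-6 | P2 6-9 | P5 9-11 | P4 11-16 | P6 16-28 |
Completion: P1=2  P2=9  P3=6  P4=16  P5=11  P6=28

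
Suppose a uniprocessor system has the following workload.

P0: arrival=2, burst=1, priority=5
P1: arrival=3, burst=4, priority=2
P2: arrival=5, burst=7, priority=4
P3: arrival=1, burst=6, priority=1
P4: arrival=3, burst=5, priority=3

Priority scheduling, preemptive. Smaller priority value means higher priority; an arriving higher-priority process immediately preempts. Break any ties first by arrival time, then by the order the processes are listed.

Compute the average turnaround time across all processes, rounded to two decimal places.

13.40

Timeline: | idle 0-1 | P3 1-7 | P1 7-11 | P4 11-16 | P2 16-23 | P0 23-24 |
Completion: P0=24  P1=11  P2=23  P3=7  P4=16
Turnaround times: P0=22, P1=8, P2=18, P3=6, P4=13
Average turnaround = (22+8+18+6+13) / 5 = 67/5 = 13.40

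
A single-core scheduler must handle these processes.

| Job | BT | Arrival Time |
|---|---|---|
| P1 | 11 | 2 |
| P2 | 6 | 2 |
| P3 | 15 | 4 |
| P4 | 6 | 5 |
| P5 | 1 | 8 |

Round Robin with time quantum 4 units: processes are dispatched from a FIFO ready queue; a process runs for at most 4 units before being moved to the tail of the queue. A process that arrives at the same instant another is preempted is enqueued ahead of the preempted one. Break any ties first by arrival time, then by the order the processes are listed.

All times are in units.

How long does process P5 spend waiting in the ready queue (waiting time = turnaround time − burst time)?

Gantt: | idle 0-2 | P1 2-6 | P2 6-10 | P3 10-14 | P4 14-18 | P1 18-22 | P5 22-23 | P2 23-25 | P3 25-29 | P4 29-31 | P1 31-34 | P3 34-41 |
Completion: P1=34  P2=25  P3=41  P4=31  P5=23
Waiting(P5) = turnaround − burst = 15 − 1 = 14

14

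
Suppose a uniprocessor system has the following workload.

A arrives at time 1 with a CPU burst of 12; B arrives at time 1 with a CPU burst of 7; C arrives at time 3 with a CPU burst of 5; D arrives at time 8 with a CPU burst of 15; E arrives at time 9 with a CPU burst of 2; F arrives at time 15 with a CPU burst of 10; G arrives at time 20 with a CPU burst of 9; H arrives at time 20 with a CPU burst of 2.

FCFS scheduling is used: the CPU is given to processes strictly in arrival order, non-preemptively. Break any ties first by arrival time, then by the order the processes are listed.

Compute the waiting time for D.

17

Schedule: | idle 0-1 | A 1-13 | B 13-20 | C 20-25 | D 25-40 | E 40-42 | F 42-52 | G 52-61 | H 61-63 |
Completion: A=13  B=20  C=25  D=40  E=42  F=52  G=61  H=63
Waiting(D) = turnaround − burst = 32 − 15 = 17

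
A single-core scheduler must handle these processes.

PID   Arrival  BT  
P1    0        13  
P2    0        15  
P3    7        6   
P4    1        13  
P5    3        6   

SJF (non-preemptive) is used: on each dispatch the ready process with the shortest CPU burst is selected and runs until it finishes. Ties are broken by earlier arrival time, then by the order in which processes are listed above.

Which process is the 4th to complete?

P4

Timeline: | P1 0-13 | P5 13-19 | P3 19-25 | P4 25-38 | P2 38-53 |
Completion: P1=13  P2=53  P3=25  P4=38  P5=19
Turnaround (C−A): P1=13  P2=53  P3=18  P4=37  P5=16
Finish order: P1 → P5 → P3 → P4 → P2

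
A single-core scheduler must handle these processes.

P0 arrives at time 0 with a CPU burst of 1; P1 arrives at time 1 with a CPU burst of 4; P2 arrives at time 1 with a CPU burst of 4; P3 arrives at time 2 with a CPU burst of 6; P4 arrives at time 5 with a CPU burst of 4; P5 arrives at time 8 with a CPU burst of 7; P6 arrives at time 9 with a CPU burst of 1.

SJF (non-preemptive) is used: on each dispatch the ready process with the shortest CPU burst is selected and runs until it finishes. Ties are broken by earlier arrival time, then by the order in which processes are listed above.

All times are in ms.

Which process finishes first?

P0

Timeline: | P0 0-1 | P1 1-5 | P2 5-9 | P6 9-10 | P4 10-14 | P3 14-20 | P5 20-27 |
Completion: P0=1  P1=5  P2=9  P3=20  P4=14  P5=27  P6=10
Turnaround (C−A): P0=1  P1=4  P2=8  P3=18  P4=9  P5=19  P6=1
Finish order: P0 → P1 → P2 → P6 → P4 → P3 → P5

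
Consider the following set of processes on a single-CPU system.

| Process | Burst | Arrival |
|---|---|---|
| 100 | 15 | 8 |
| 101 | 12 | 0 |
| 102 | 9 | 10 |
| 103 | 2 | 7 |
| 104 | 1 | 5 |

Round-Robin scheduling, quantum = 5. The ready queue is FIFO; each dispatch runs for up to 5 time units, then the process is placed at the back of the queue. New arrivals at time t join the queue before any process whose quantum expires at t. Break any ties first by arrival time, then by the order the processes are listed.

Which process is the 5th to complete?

100

Gantt: | 101 0-5 | 104 5-6 | 101 6-11 | 103 11-13 | 100 13-18 | 102 18-23 | 101 23-25 | 100 25-30 | 102 30-34 | 100 34-39 |
Completion: 100=39  101=25  102=34  103=13  104=6
Finish order: 104 → 103 → 101 → 102 → 100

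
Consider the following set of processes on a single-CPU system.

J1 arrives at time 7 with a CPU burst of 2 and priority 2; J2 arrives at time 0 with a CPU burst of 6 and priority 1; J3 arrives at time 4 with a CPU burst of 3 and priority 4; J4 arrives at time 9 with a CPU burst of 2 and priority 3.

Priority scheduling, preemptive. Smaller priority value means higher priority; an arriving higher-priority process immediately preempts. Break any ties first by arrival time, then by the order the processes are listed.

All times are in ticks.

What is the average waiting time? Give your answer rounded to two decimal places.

Timeline: | J2 0-6 | J3 6-7 | J1 7-9 | J4 9-11 | J3 11-13 |
Completion: J1=9  J2=6  J3=13  J4=11
Turnaround (C−A): J1=2  J2=6  J3=9  J4=2
Waiting times: J1=0, J2=0, J3=6, J4=0
Average waiting = (0+0+6+0) / 4 = 6/4 = 1.50

1.50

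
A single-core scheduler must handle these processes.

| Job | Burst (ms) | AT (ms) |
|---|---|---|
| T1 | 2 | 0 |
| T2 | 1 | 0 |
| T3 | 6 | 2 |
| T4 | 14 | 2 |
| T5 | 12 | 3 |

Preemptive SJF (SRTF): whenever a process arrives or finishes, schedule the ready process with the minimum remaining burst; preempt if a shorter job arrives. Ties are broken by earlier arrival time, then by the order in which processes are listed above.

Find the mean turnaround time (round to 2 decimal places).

12.40

Schedule: | T2 0-1 | T1 1-3 | T3 3-9 | T5 9-21 | T4 21-35 |
Completion: T1=3  T2=1  T3=9  T4=35  T5=21
Turnaround (C−A): T1=3  T2=1  T3=7  T4=33  T5=18
Turnaround times: T1=3, T2=1, T3=7, T4=33, T5=18
Average turnaround = (3+1+7+33+18) / 5 = 62/5 = 12.40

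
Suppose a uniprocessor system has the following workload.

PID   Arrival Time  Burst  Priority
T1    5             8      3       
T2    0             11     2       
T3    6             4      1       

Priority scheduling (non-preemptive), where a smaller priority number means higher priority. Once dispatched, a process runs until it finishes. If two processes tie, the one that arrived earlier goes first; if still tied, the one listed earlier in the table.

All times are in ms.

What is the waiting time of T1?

Timeline: | T2 0-11 | T3 11-15 | T1 15-23 |
Completion: T1=23  T2=11  T3=15
Turnaround (C−A): T1=18  T2=11  T3=9
Waiting(T1) = turnaround − burst = 18 − 8 = 10

10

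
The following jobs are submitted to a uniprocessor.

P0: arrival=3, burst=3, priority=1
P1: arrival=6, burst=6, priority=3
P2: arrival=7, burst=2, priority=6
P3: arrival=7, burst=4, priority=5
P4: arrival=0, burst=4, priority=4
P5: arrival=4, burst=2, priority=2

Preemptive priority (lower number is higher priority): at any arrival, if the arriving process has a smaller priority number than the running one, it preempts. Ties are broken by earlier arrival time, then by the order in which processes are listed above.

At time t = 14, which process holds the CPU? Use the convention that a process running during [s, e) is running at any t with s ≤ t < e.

P4

Gantt: | P4 0-3 | P0 3-6 | P5 6-8 | P1 8-14 | P4 14-15 | P3 15-19 | P2 19-21 |
Completion: P0=6  P1=14  P2=21  P3=19  P4=15  P5=8
Turnaround (C−A): P0=3  P1=8  P2=14  P3=12  P4=15  P5=4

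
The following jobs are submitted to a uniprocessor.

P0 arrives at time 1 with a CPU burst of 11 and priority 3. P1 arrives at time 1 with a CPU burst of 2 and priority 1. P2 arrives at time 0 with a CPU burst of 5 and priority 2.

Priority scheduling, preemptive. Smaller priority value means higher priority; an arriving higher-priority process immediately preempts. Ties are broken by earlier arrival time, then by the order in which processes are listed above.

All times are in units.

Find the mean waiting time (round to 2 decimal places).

Schedule: | P2 0-1 | P1 1-3 | P2 3-7 | P0 7-18 |
Completion: P0=18  P1=3  P2=7
Waiting times: P0=6, P1=0, P2=2
Average waiting = (6+0+2) / 3 = 8/3 = 2.67

2.67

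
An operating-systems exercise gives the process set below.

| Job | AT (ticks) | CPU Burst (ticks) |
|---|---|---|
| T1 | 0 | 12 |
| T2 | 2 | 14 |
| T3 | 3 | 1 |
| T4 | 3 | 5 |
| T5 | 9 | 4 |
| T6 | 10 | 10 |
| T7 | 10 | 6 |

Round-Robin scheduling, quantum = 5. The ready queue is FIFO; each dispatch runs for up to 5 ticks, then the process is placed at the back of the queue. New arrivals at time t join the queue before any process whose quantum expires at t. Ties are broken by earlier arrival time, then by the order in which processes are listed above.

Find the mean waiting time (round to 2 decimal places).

Schedule: | T1 0-5 | T2 5-10 | T3 10-11 | T4 11-16 | T1 16-21 | T5 21-25 | T6 25-30 | T7 30-35 | T2 35-40 | T1 40-42 | T6 42-47 | T7 47-48 | T2 48-52 |
Completion: T1=42  T2=52  T3=11  T4=16  T5=25  T6=47  T7=48
Turnaround (C−A): T1=42  T2=50  T3=8  T4=13  T5=16  T6=37  T7=38
Waiting times: T1=30, T2=36, T3=7, T4=8, T5=12, T6=27, T7=32
Average waiting = (30+36+7+8+12+27+32) / 7 = 152/7 = 21.71

21.71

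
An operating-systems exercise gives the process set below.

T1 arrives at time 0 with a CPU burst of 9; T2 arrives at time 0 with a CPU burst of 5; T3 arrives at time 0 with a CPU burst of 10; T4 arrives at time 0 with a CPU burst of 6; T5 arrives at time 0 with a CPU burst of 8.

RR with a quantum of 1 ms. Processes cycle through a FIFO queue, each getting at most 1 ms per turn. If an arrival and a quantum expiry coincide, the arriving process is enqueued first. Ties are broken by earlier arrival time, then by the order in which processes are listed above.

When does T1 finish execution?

Timeline: | T1 0-1 | T2 1-2 | T3 2-3 | T4 3-4 | T5 4-5 | T1 5-6 | T2 6-7 | T3 7-8 | T4 8-9 | T5 9-10 | T1 10-11 | T2 11-12 | T3 12-13 | T4 13-14 | T5 14-15 | T1 15-16 | T2 16-17 | T3 17-18 | T4 18-19 | T5 19-20 | T1 20-21 | T2 21-22 | T3 22-23 | T4 23-24 | T5 24-25 | T1 25-26 | T3 26-27 | T4 27-28 | T5 28-29 | T1 29-30 | T3 30-31 | T5 31-32 | T1 32-33 | T3 33-34 | T5 34-35 | T1 35-36 | T3 36-38 |
Completion: T1=36  T2=22  T3=38  T4=28  T5=35

36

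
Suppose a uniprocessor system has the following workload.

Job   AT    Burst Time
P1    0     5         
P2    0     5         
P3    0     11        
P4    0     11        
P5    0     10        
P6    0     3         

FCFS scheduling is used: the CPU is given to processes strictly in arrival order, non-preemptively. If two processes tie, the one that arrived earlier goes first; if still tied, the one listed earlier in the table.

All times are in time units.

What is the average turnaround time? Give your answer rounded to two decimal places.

Gantt: | P1 0-5 | P2 5-10 | P3 10-21 | P4 21-32 | P5 32-42 | P6 42-45 |
Completion: P1=5  P2=10  P3=21  P4=32  P5=42  P6=45
Turnaround (C−A): P1=5  P2=10  P3=21  P4=32  P5=42  P6=45
Turnaround times: P1=5, P2=10, P3=21, P4=32, P5=42, P6=45
Average turnaround = (5+10+21+32+42+45) / 6 = 155/6 = 25.83

25.83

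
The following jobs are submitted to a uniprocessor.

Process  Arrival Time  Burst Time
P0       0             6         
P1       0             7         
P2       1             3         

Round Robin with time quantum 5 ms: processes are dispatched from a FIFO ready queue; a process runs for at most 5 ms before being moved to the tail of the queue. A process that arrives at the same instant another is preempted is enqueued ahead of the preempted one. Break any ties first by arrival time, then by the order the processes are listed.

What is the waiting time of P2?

9

Timeline: | P0 0-5 | P1 5-10 | P2 10-13 | P0 13-14 | P1 14-16 |
Completion: P0=14  P1=16  P2=13
Waiting(P2) = turnaround − burst = 12 − 3 = 9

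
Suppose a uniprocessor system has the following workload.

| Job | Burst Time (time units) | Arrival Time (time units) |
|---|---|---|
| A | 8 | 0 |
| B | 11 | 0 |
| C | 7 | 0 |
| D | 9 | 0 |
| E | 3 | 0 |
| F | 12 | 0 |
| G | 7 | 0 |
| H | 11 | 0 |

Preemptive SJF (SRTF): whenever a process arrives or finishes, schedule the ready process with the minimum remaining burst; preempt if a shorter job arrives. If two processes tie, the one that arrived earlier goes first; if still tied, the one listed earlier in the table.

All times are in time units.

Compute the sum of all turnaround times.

258

Timeline: | E 0-3 | C 3-10 | G 10-17 | A 17-25 | D 25-34 | B 34-45 | H 45-56 | F 56-68 |
Completion: A=25  B=45  C=10  D=34  E=3  F=68  G=17  H=56
Turnaround (C−A): A=25  B=45  C=10  D=34  E=3  F=68  G=17  H=56
Turnaround = completion − arrival: A=25, B=45, C=10, D=34, E=3, F=68, G=17, H=56
Total turnaround = 25 + 45 + 10 + 34 + 3 + 68 + 17 + 56 = 258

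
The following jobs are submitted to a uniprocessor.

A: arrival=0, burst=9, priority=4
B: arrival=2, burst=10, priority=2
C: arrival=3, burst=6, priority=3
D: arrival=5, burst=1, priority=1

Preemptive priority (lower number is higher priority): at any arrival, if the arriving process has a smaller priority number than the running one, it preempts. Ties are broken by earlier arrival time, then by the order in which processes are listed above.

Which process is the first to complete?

Schedule: | A 0-2 | B 2-5 | D 5-6 | B 6-13 | C 13-19 | A 19-26 |
Completion: A=26  B=13  C=19  D=6
Finish order: D → B → C → A

D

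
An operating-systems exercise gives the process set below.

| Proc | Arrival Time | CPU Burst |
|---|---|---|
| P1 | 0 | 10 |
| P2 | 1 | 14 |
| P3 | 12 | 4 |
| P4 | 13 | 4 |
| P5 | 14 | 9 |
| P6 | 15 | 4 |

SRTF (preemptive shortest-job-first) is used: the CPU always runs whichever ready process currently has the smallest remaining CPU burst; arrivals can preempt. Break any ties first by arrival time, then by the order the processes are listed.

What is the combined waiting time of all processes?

Gantt: | P1 0-10 | P2 10-12 | P3 12-16 | P4 16-20 | P6 20-24 | P5 24-33 | P2 33-45 |
Completion: P1=10  P2=45  P3=16  P4=20  P5=33  P6=24
Turnaround (C−A): P1=10  P2=44  P3=4  P4=7  P5=19  P6=9
Waiting = turnaround − burst: P1=0, P2=30, P3=0, P4=3, P5=10, P6=5
Total waiting = 0 + 30 + 0 + 3 + 10 + 5 = 48

48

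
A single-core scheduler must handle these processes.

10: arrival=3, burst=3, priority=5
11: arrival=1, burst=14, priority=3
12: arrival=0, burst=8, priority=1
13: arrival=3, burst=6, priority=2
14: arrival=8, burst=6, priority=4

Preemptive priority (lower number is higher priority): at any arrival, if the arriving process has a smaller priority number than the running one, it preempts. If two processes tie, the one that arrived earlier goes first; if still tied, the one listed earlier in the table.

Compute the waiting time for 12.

Schedule: | 12 0-8 | 13 8-14 | 11 14-28 | 14 28-34 | 10 34-37 |
Completion: 10=37  11=28  12=8  13=14  14=34
Waiting(12) = turnaround − burst = 8 − 8 = 0

0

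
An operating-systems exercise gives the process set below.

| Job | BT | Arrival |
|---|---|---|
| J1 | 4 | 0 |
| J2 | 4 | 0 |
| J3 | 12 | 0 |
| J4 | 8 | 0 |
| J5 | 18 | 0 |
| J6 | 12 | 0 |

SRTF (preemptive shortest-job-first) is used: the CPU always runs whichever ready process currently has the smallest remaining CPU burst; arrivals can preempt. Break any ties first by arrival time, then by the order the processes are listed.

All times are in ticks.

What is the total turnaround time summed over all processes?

154

Schedule: | J1 0-4 | J2 4-8 | J4 8-16 | J3 16-28 | J6 28-40 | J5 40-58 |
Completion: J1=4  J2=8  J3=28  J4=16  J5=58  J6=40
Turnaround = completion − arrival: J1=4, J2=8, J3=28, J4=16, J5=58, J6=40
Total turnaround = 4 + 8 + 28 + 16 + 58 + 40 = 154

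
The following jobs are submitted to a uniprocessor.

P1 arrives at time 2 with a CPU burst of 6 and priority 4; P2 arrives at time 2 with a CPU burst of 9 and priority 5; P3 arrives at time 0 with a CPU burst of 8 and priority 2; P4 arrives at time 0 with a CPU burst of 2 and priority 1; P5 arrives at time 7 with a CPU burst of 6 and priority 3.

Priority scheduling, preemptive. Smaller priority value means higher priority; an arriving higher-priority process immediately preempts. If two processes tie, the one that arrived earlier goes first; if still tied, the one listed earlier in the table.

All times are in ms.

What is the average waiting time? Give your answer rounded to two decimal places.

Gantt: | P4 0-2 | P3 2-10 | P5 10-16 | P1 16-22 | P2 22-31 |
Completion: P1=22  P2=31  P3=10  P4=2  P5=16
Turnaround (C−A): P1=20  P2=29  P3=10  P4=2  P5=9
Waiting times: P1=14, P2=20, P3=2, P4=0, P5=3
Average waiting = (14+20+2+0+3) / 5 = 39/5 = 7.80

7.80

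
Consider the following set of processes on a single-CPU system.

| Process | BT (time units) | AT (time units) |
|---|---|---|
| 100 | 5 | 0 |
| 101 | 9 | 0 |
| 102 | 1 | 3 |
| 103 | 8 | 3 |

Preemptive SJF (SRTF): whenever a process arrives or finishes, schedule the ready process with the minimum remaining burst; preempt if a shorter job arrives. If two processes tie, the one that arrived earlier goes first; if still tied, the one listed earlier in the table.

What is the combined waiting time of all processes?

18

Schedule: | 100 0-3 | 102 3-4 | 100 4-6 | 103 6-14 | 101 14-23 |
Completion: 100=6  101=23  102=4  103=14
Turnaround (C−A): 100=6  101=23  102=1  103=11
Waiting = turnaround − burst: 100=1, 101=14, 102=0, 103=3
Total waiting = 1 + 14 + 0 + 3 = 18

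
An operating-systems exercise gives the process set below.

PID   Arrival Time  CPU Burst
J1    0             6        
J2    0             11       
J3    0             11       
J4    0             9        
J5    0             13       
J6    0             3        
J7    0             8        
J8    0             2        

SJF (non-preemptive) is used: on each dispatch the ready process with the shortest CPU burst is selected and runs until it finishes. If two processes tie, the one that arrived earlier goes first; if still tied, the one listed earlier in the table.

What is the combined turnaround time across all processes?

Timeline: | J8 0-2 | J6 2-5 | J1 5-11 | J7 11-19 | J4 19-28 | J2 28-39 | J3 39-50 | J5 50-63 |
Completion: J1=11  J2=39  J3=50  J4=28  J5=63  J6=5  J7=19  J8=2
Turnaround = completion − arrival: J1=11, J2=39, J3=50, J4=28, J5=63, J6=5, J7=19, J8=2
Total turnaround = 11 + 39 + 50 + 28 + 63 + 5 + 19 + 2 = 217

217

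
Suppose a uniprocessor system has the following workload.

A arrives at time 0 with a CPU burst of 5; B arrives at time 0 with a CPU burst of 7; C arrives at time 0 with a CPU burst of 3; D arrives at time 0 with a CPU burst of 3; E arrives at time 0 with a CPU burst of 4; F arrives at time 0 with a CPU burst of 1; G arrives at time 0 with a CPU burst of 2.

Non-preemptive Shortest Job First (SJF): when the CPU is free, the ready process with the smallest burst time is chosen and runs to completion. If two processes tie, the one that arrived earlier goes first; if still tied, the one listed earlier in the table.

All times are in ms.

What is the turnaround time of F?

Timeline: | F 0-1 | G 1-3 | C 3-6 | D 6-9 | E 9-13 | A 13-18 | B 18-25 |
Completion: A=18  B=25  C=6  D=9  E=13  F=1  G=3
Turnaround (C−A): A=18  B=25  C=6  D=9  E=13  F=1  G=3
Turnaround(F) = completion − arrival = 1 − 0 = 1

1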